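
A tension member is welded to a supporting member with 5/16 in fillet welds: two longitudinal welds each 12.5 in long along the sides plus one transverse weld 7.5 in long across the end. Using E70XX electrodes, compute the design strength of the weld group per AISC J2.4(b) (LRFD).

φR_n ≈ 226 kip

E70XX → F_EXX = 70 ksi.
t_e = 0.707 × 0.3125 = 0.2209 in.
R_nwl = 0.6 × 70 × 0.2209 × 25 = 232 kip (longitudinal, 2 welds).
R_nwt = 0.6 × 70 × 0.2209 × 7.5 = 69.6 kip (transverse, base value).
(i) R_nwl + R_nwt = 301.6 kip; (ii) 0.85 R_nwl + 1.5 R_nwt = 301.6 kip.
R_n = max = 301.6 kip [governs: (ii)]; φR_n = 226.2 kip.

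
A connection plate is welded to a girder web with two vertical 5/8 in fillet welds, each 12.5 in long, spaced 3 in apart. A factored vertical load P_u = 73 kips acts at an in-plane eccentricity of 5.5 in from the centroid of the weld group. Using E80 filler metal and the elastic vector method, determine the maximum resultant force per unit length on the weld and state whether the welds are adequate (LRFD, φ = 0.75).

E80XX → F_EXX = 80 ksi.
Total weld length L_w = 25 in. Treat welds as unit-width lines.
Polar moment about centroid: J = 2[d³/12 + d(b/2)²] = 2[12.5³/12 + 12.5×1.5²] = 381.8 in³.
Direct shear f_v = P/L_w = 73 / 25 = 2.92 kip/in (vertical).
Torsion M = P·e = 73 × 5.5 = 401.5 kip·in.
Critical point at (x, y) = (1.5, 6.25) from centroid. f_tx = M·y/J = 6.573 kip/in; f_ty = M·x/J = 1.578 kip/in.
Resultant f_max = √[f_tx² + (f_v + f_ty)²] = √[6.573² + (2.92 + 1.578)²] = 7.964 kip/in.
Capacity per unit length: φr_n = 0.75 × 0.6 × 80 × (0.707 × 0.625) = 15.91 kip/in.
7.964 ≤ 15.91 → adequate.

f_max ≈ 7.96 kip/in; adequate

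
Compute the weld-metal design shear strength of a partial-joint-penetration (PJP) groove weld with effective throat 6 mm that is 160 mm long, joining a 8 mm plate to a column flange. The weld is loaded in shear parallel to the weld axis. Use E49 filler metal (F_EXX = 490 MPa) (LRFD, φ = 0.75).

Effective throat (given) t_e = 6 mm.
A_we = 6 × 160 = 960 mm².
F_nw = 0.6 F_EXX = 294 MPa.
φR_n = 0.75 × 294 × 960 × 10⁻³ = 211.7 kN.

φR_n ≈ 212 kN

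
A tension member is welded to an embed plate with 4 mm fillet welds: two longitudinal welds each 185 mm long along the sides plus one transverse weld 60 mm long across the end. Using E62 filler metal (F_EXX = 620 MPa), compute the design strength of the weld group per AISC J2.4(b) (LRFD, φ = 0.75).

t_e = 0.707 × 4 = 2.828 mm.
R_nwl = 0.6 × 620 × 2.828 × 370 × 10⁻³ = 389.2 kN (longitudinal, 2 welds).
R_nwt = 0.6 × 620 × 2.828 × 60 × 10⁻³ = 63.12 kN (transverse, base value).
(i) R_nwl + R_nwt = 452.4 kN; (ii) 0.85 R_nwl + 1.5 R_nwt = 425.5 kN.
R_n = max = 452.4 kN [governs: (i)]; φR_n = 339.3 kN.

φR_n ≈ 339 kN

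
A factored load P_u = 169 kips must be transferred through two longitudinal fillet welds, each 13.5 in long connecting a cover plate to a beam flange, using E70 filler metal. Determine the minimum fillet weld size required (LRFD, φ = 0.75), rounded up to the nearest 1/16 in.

w = 5/16 in

E70XX → F_EXX = 70 ksi.
Total weld length L = 27 in.
Required throat t_e = P_u / (φ × 0.6 F_EXX × L) = 169 / (0.75 × 0.6 × 70 × 27) = 0.1987 in.
Required leg w = t_e / 0.707 = 0.2811 in → use 5/16 in.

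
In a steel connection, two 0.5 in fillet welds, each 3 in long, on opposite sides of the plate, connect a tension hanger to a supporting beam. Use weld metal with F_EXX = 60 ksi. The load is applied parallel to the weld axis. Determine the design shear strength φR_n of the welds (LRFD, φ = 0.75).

Effective throat t_e = 0.707 × 0.5 = 0.3535 in.
Total length L = 6 in; A_we = 0.3535 × 6 = 2.121 in².
F_nw = 0.6 F_EXX = 0.6 × 60 = 36 ksi.
φR_n = 0.75 × 36 × 2.121 = 57.27 kip.

φR_n ≈ 57.3 kip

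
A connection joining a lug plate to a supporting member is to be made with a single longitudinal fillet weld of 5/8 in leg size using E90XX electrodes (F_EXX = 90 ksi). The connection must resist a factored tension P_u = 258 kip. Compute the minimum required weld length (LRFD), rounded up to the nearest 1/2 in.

Throat t_e = 0.707 × 0.625 = 0.4419 in.
φr_n = 0.75 × 0.6 × 90 × 0.4419 = 17.9 kip/in.
L_req = P_u / φr_n = 258 / 17.9 = 14.42 in total.
Round up → use L = 14.5 in.

L = 14.5 in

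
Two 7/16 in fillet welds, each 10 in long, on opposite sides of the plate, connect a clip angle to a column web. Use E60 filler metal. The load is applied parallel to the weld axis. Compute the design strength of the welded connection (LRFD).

φR_n ≈ 167 kips

E60XX → F_EXX = 60 ksi.
Effective throat t_e = 0.707 × 0.4375 = 0.3093 in.
Total length L = 20 in; A_we = 0.3093 × 20 = 6.186 in².
F_nw = 0.6 F_EXX = 0.6 × 60 = 36 ksi.
φR_n = 0.75 × 36 × 6.186 = 167 kips.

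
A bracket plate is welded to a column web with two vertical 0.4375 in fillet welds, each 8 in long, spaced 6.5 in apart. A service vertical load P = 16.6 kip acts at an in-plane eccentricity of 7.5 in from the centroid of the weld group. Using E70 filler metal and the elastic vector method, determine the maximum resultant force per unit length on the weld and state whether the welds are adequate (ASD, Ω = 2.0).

f_max ≈ 3.28 kip/in; adequate

E70XX → F_EXX = 70 ksi.
Total weld length L_w = 16 in. Treat welds as unit-width lines.
Polar moment about centroid: J = 2[d³/12 + d(b/2)²] = 2[8³/12 + 8×3.25²] = 254.3 in³.
Direct shear f_v = P/L_w = 16.6 / 16 = 1.038 kip/in (vertical).
Torsion M = P·e = 16.6 × 7.5 = 124.5 kip·in.
Critical point at (x, y) = (3.25, 4) from centroid. f_tx = M·y/J = 1.958 kip/in; f_ty = M·x/J = 1.591 kip/in.
Resultant f_max = √[f_tx² + (f_v + f_ty)²] = √[1.958² + (1.038 + 1.591)²] = 3.278 kip/in.
Capacity per unit length: r_n/Ω = (1/2.0) × 0.6 × 70 × (0.707 × 0.4375) = 6.496 kip/in.
3.278 ≤ 6.496 → adequate.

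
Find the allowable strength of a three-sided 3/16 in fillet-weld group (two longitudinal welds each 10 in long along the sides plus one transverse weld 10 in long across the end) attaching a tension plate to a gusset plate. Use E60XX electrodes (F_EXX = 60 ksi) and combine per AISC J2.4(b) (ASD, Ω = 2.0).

t_e = 0.707 × 0.1875 = 0.1326 in.
R_nwl = 0.6 × 60 × 0.1326 × 20 = 95.44 kips (longitudinal, 2 welds).
R_nwt = 0.6 × 60 × 0.1326 × 10 = 47.72 kips (transverse, base value).
(i) R_nwl + R_nwt = 143.2 kips; (ii) 0.85 R_nwl + 1.5 R_nwt = 152.7 kips.
R_n = max = 152.7 kips [governs: (ii)]; R_n/Ω = 76.36 kips.

R_n/Ω ≈ 76.4 kips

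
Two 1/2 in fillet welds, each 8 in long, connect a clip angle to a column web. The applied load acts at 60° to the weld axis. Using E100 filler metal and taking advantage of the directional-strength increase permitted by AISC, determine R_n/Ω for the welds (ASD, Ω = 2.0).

R_n/Ω ≈ 238 kips

E100XX → F_EXX = 100 ksi.
t_e = 0.707 × 0.5 = 0.3535 in; A_we = 0.3535 × 16 = 5.656 in².
Directional factor: 1.0 + 0.5 sin^1.5(60°) = 1.403.
F_nw = 0.6 × 100 × 1.403 = 84.18 ksi.
R_n/Ω = (84.18 × 5.656) / 2.0 = 238.1 kips.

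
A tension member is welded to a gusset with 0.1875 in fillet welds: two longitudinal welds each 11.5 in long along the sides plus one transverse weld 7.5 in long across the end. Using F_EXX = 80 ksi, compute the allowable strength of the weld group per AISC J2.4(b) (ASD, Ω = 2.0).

R_n/Ω ≈ 98 kips

t_e = 0.707 × 0.1875 = 0.1326 in.
R_nwl = 0.6 × 80 × 0.1326 × 23 = 146.3 kips (longitudinal, 2 welds).
R_nwt = 0.6 × 80 × 0.1326 × 7.5 = 47.72 kips (transverse, base value).
(i) R_nwl + R_nwt = 194.1 kips; (ii) 0.85 R_nwl + 1.5 R_nwt = 196 kips.
R_n = max = 196 kips [governs: (ii)]; R_n/Ω = 97.99 kips.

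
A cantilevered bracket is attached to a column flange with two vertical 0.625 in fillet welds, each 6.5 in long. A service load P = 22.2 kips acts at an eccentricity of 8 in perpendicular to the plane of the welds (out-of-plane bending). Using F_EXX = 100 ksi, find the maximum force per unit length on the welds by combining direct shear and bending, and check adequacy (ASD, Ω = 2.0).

L_w = 2 × 6.5 = 13 in; section modulus (unit throat) S = 2 × L²/6 = 14.08 in².
Direct shear f_v = P/L_w = 22.2/13 = 1.708 kip/in.
Moment M = P × e = 22.2 × 8 = 177.6 kip·in; bending f_b = M/S = 12.61 kip/in.
f_max = √(f_v² + f_b²) = √(1.708² + 12.61²) = 12.73 kip/in.
r_n/Ω = (1/2.0) × 0.6 × 100 × (0.707 × 0.625) = 13.26 kip/in → adequate.

f_max ≈ 12.7 kip/in; adequate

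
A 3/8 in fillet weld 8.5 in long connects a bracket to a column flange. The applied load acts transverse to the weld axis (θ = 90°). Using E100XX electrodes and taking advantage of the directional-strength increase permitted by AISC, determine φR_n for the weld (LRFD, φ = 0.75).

E100XX → F_EXX = 100 ksi.
t_e = 0.707 × 0.375 = 0.2651 in; A_we = 0.2651 × 8.5 = 2.254 in².
Directional factor: 1.0 + 0.5 sin^1.5(90°) = 1.5.
F_nw = 0.6 × 100 × 1.5 = 90 ksi.
φR_n = 0.75 × 90 × 2.254 = 152.1 kips.

φR_n ≈ 152 kips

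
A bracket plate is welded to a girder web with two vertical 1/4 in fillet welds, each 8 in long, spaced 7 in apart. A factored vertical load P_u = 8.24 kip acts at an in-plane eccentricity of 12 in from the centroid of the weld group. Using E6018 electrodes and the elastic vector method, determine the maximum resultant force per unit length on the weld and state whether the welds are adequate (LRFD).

E60XX → F_EXX = 60 ksi.
Total weld length L_w = 16 in. Treat welds as unit-width lines.
Polar moment about centroid: J = 2[d³/12 + d(b/2)²] = 2[8³/12 + 8×3.5²] = 281.3 in³.
Direct shear f_v = P/L_w = 8.24 / 16 = 0.515 kip/in (vertical).
Torsion M = P·e = 8.24 × 12 = 98.88 kip·in.
Critical point at (x, y) = (3.5, 4) from centroid. f_tx = M·y/J = 1.406 kip/in; f_ty = M·x/J = 1.23 kip/in.
Resultant f_max = √[f_tx² + (f_v + f_ty)²] = √[1.406² + (0.515 + 1.23)²] = 2.241 kip/in.
Capacity per unit length: φr_n = 0.75 × 0.6 × 60 × (0.707 × 0.25) = 4.772 kip/in.
2.241 ≤ 4.772 → adequate.

f_max ≈ 2.24 kip/in; adequate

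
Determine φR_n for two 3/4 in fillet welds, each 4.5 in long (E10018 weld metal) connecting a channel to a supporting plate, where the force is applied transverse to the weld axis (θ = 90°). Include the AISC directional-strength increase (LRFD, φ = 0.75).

E100XX → F_EXX = 100 ksi.
t_e = 0.707 × 0.75 = 0.5302 in; A_we = 0.5302 × 9 = 4.772 in².
Directional factor: 1.0 + 0.5 sin^1.5(90°) = 1.5.
F_nw = 0.6 × 100 × 1.5 = 90 ksi.
φR_n = 0.75 × 90 × 4.772 = 322.1 kips.

φR_n ≈ 322 kips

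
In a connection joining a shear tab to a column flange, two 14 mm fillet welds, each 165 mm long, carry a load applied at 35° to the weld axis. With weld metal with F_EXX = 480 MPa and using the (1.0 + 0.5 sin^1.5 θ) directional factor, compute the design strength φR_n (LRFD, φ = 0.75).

t_e = 0.707 × 14 = 9.898 mm; A_we = 9.898 × 330 = 3266 mm².
Directional factor: 1.0 + 0.5 sin^1.5(35°) = 1.217.
F_nw = 0.6 × 480 × 1.217 = 350.6 MPa.
φR_n = 0.75 × 350.6 × 3266 × 10⁻³ = 858.8 kN.

φR_n ≈ 859 kN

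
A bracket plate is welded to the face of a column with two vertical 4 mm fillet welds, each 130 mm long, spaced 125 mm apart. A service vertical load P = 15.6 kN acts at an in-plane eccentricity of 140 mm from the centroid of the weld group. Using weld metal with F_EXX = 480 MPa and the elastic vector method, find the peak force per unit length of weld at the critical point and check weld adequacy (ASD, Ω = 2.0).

Total weld length L_w = 260 mm. Treat welds as unit-width lines.
Polar moment about centroid: J = 2[d³/12 + d(b/2)²] = 2[130³/12 + 130×62.5²] = 1382000 mm³.
Direct shear f_v = P/L_w = 15.6×10³ / 260 = 60 N/mm (vertical).
Torsion M = P·e = 15.6×10³ × 140 = 2184000 N·mm.
Critical point at (x, y) = (62.5, 65) from centroid. f_tx = M·y/J = 102.7 N/mm; f_ty = M·x/J = 98.78 N/mm.
Resultant f_max = √[f_tx² + (f_v + f_ty)²] = √[102.7² + (60 + 98.78)²] = 189.1 N/mm.
Capacity per unit length: r_n/Ω = (1/2.0) × 0.6 × 480 × (0.707 × 4) = 407.2 N/mm.
189.1 ≤ 407.2 → adequate.

f_max ≈ 189 N/mm; adequate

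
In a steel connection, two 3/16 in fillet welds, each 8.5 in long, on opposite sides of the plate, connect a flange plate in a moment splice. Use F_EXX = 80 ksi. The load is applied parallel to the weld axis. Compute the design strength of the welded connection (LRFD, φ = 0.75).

Effective throat t_e = 0.707 × 0.1875 = 0.1326 in.
Total length L = 17 in; A_we = 0.1326 × 17 = 2.254 in².
F_nw = 0.6 F_EXX = 0.6 × 80 = 48 ksi.
φR_n = 0.75 × 48 × 2.254 = 81.13 kip.

φR_n ≈ 81.1 kip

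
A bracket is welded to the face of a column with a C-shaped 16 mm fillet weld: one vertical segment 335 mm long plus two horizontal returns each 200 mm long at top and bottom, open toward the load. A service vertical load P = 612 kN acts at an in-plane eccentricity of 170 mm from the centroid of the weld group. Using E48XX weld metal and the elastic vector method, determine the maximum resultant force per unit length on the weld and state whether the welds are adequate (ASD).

E48XX → F_EXX = 480 MPa.
Total weld length L_w = 735 mm. Treat welds as unit-width lines.
Centroid: x̄ = 2×200×100 / 735 = 54.42 mm from the vertical weld.
Polar moment about centroid: J = I_x + I_y = [335³/12 + 2×200×167.5²] + [335×54.42² + 2(200³/12 + 200×45.58²)] = 17510000 mm³.
Direct shear f_v = P/L_w = 612×10³ / 735 = 832.7 N/mm (vertical).
Torsion M = P·e = 612×10³ × 170 = 104040000 N·mm.
Critical point at (x, y) = (145.6, 167.5) from centroid. f_tx = M·y/J = 995.1 N/mm; f_ty = M·x/J = 864.9 N/mm.
Resultant f_max = √[f_tx² + (f_v + f_ty)²] = √[995.1² + (832.7 + 864.9)²] = 1968 N/mm.
Capacity per unit length: r_n/Ω = (1/2.0) × 0.6 × 480 × (0.707 × 16) = 1629 N/mm.
1968 > 1629 → NOT adequate.

f_max ≈ 1970 N/mm; NOT adequate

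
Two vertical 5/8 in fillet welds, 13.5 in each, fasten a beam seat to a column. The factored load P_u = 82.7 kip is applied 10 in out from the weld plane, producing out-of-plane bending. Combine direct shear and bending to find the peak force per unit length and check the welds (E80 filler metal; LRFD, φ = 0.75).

f_max ≈ 14 kip/in; adequate

E80XX → F_EXX = 80 ksi.
L_w = 2 × 13.5 = 27 in; section modulus (unit throat) S = 2 × L²/6 = 60.75 in².
Direct shear f_v = P/L_w = 82.7/27 = 3.063 kip/in.
Moment M = P × e = 82.7 × 10 = 827 kip·in; bending f_b = M/S = 13.61 kip/in.
f_max = √(f_v² + f_b²) = √(3.063² + 13.61²) = 13.95 kip/in.
φr_n = 0.75 × 0.6 × 80 × (0.707 × 0.625) = 15.91 kip/in → adequate.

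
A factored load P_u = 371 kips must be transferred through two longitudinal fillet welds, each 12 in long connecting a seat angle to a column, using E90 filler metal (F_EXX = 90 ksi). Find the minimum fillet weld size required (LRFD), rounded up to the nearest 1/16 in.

Total weld length L = 24 in.
Required throat t_e = P_u / (φ × 0.6 F_EXX × L) = 371 / (0.75 × 0.6 × 90 × 24) = 0.3817 in.
Required leg w = t_e / 0.707 = 0.5399 in → use 9/16 in.

w = 9/16 in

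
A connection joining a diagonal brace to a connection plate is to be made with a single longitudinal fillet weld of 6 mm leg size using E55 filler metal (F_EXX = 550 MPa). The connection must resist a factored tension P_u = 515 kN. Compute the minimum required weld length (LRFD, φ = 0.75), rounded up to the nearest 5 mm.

Throat t_e = 0.707 × 6 = 4.242 mm.
φr_n = 0.75 × 0.6 × 550 × 4.242 × 10⁻³ = 1.05 kN/mm.
L_req = P_u / φr_n = 515 / 1.05 = 490.5 mm total.
Round up → use L = 495 mm.

L = 495 mm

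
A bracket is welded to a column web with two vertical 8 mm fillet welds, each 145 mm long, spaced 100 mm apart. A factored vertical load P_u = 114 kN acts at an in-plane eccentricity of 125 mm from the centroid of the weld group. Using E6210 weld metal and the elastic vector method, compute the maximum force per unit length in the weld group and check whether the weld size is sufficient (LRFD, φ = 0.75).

E62XX → F_EXX = 620 MPa.
Total weld length L_w = 290 mm. Treat welds as unit-width lines.
Polar moment about centroid: J = 2[d³/12 + d(b/2)²] = 2[145³/12 + 145×50²] = 1233000 mm³.
Direct shear f_v = P/L_w = 114×10³ / 290 = 393.1 N/mm (vertical).
Torsion M = P·e = 114×10³ × 125 = 14250000 N·mm.
Critical point at (x, y) = (50, 72.5) from centroid. f_tx = M·y/J = 837.8 N/mm; f_ty = M·x/J = 577.8 N/mm.
Resultant f_max = √[f_tx² + (f_v + f_ty)²] = √[837.8² + (393.1 + 577.8)²] = 1282 N/mm.
Capacity per unit length: φr_n = 0.75 × 0.6 × 620 × (0.707 × 8) = 1578 N/mm.
1282 ≤ 1578 → adequate.

f_max ≈ 1280 N/mm; adequate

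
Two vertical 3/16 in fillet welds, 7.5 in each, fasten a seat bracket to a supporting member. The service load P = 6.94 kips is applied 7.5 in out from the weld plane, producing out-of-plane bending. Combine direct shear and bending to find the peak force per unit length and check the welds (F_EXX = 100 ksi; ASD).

L_w = 2 × 7.5 = 15 in; section modulus (unit throat) S = 2 × L²/6 = 18.75 in².
Direct shear f_v = P/L_w = 6.94/15 = 0.4627 kip/in.
Moment M = P × e = 6.94 × 7.5 = 52.05 kip·in; bending f_b = M/S = 2.776 kip/in.
f_max = √(f_v² + f_b²) = √(0.4627² + 2.776²) = 2.814 kip/in.
r_n/Ω = (1/2.0) × 0.6 × 100 × (0.707 × 0.1875) = 3.977 kip/in → adequate.

f_max ≈ 2.81 kip/in; adequate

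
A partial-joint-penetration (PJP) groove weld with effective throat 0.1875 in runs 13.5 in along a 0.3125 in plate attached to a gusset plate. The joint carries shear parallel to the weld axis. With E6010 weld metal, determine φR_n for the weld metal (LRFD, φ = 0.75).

E60XX → F_EXX = 60 ksi.
Effective throat (given) t_e = 0.1875 in.
A_we = 0.1875 × 13.5 = 2.531 in².
F_nw = 0.6 F_EXX = 36 ksi.
φR_n = 0.75 × 36 × 2.531 = 68.34 kip.

φR_n ≈ 68.3 kip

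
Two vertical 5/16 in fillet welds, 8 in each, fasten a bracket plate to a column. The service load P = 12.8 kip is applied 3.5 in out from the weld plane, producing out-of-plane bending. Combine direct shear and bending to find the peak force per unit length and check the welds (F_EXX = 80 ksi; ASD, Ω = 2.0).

f_max ≈ 2.25 kip/in; adequate

L_w = 2 × 8 = 16 in; section modulus (unit throat) S = 2 × L²/6 = 21.33 in².
Direct shear f_v = P/L_w = 12.8/16 = 0.8 kip/in.
Moment M = P × e = 12.8 × 3.5 = 44.8 kip·in; bending f_b = M/S = 2.1 kip/in.
f_max = √(f_v² + f_b²) = √(0.8² + 2.1²) = 2.247 kip/in.
r_n/Ω = (1/2.0) × 0.6 × 80 × (0.707 × 0.3125) = 5.302 kip/in → adequate.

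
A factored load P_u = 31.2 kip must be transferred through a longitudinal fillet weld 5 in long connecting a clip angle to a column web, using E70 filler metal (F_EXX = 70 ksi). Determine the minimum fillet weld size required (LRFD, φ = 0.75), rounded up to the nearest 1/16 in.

Total weld length L = 5 in.
Required throat t_e = P_u / (φ × 0.6 F_EXX × L) = 31.2 / (0.75 × 0.6 × 70 × 5) = 0.1981 in.
Required leg w = t_e / 0.707 = 0.2802 in → use 5/16 in.

w = 5/16 in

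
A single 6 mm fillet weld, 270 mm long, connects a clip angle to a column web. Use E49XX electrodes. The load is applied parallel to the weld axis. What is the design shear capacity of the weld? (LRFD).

E49XX → F_EXX = 490 MPa.
Effective throat t_e = 0.707 × 6 = 4.242 mm.
Total length L = 270 mm; A_we = 4.242 × 270 = 1145 mm².
F_nw = 0.6 F_EXX = 0.6 × 490 = 294 MPa.
φR_n = 0.75 × 294 × 1145 × 10⁻³ = 252.5 kN.

φR_n ≈ 253 kN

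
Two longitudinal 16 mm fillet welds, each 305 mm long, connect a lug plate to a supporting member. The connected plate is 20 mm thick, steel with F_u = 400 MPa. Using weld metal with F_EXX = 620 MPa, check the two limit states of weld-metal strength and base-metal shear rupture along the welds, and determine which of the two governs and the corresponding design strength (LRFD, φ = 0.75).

t_e = 0.707 × 16 = 11.31 mm; L = 610 mm.
Weld metal: φR_n = 0.75 × 0.6 × 620 × 11.31 × 610 × 10⁻³ = 1925 kN.
Base metal (shear rupture): φR_n = 0.75 × 0.6 × 400 × 20 × 610 × 10⁻³ = 2196 kN.
Governing: weld metal.

φR_n ≈ 1930 kN (weld metal governs)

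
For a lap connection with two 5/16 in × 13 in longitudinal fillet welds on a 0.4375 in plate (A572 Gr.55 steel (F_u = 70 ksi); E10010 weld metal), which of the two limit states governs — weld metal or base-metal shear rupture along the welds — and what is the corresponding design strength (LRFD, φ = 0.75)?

φR_n ≈ 258 kips (weld metal governs)

E100XX → F_EXX = 100 ksi.
t_e = 0.707 × 0.3125 = 0.2209 in; L = 26 in.
Weld metal: φR_n = 0.75 × 0.6 × 100 × 0.2209 × 26 = 258.5 kips.
Base metal (shear rupture): φR_n = 0.75 × 0.6 × 70 × 0.4375 × 26 = 358.3 kips.
Governing: weld metal.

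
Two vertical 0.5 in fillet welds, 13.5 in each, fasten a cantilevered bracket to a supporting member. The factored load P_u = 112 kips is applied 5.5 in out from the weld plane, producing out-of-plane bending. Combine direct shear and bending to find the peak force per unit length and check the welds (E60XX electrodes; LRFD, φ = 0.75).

f_max ≈ 11 kip/in; NOT adequate

E60XX → F_EXX = 60 ksi.
L_w = 2 × 13.5 = 27 in; section modulus (unit throat) S = 2 × L²/6 = 60.75 in².
Direct shear f_v = P/L_w = 112/27 = 4.148 kip/in.
Moment M = P × e = 112 × 5.5 = 616 kip·in; bending f_b = M/S = 10.14 kip/in.
f_max = √(f_v² + f_b²) = √(4.148² + 10.14²) = 10.96 kip/in.
φr_n = 0.75 × 0.6 × 60 × (0.707 × 0.5) = 9.544 kip/in → NOT adequate.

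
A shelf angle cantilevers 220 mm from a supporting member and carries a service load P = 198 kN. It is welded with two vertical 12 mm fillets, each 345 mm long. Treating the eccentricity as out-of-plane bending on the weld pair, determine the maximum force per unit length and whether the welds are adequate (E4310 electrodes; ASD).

E43XX → F_EXX = 430 MPa.
L_w = 2 × 345 = 690 mm; section modulus (unit throat) S = 2 × L²/6 = 39680 mm².
Direct shear f_v = P/L_w = 198×10³/690 = 287 N/mm.
Moment M = P × e = 198×10³ × 220 = 43560000 N·mm; bending f_b = M/S = 1098 N/mm.
f_max = √(f_v² + f_b²) = √(287² + 1098²) = 1135 N/mm.
r_n/Ω = (1/2.0) × 0.6 × 430 × (0.707 × 12) = 1094 N/mm → NOT adequate.

f_max ≈ 1130 N/mm; NOT adequate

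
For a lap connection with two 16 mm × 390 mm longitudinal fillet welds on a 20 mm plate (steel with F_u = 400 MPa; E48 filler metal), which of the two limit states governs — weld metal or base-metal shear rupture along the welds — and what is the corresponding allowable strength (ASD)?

E48XX → F_EXX = 480 MPa.
t_e = 0.707 × 16 = 11.31 mm; L = 780 mm.
Weld metal: R_n/Ω = (1/2.0) × 0.6 × 480 × 11.31 × 780 × 10⁻³ = 1271 kN.
Base metal (shear rupture): R_n/Ω = (1/2.0) × 0.6 × 400 × 20 × 780 × 10⁻³ = 1872 kN.
Governing: weld metal.

R_n/Ω ≈ 1270 kN (weld metal governs)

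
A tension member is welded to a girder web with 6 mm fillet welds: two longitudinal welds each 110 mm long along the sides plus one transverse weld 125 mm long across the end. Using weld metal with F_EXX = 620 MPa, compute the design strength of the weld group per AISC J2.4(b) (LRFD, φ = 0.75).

t_e = 0.707 × 6 = 4.242 mm.
R_nwl = 0.6 × 620 × 4.242 × 220 × 10⁻³ = 347.2 kN (longitudinal, 2 welds).
R_nwt = 0.6 × 620 × 4.242 × 125 × 10⁻³ = 197.3 kN (transverse, base value).
(i) R_nwl + R_nwt = 544.4 kN; (ii) 0.85 R_nwl + 1.5 R_nwt = 591 kN.
R_n = max = 591 kN [governs: (ii)]; φR_n = 443.2 kN.

φR_n ≈ 443 kN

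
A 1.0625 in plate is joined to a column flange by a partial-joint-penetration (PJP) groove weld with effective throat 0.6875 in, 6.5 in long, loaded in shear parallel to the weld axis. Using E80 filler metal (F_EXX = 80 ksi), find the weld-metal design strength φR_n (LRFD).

Effective throat (given) t_e = 0.6875 in.
A_we = 0.6875 × 6.5 = 4.469 in².
F_nw = 0.6 F_EXX = 48 ksi.
φR_n = 0.75 × 48 × 4.469 = 160.9 kip.

φR_n ≈ 161 kip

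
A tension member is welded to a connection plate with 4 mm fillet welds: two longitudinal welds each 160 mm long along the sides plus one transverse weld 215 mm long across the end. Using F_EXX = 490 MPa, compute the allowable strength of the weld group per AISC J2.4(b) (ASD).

R_n/Ω ≈ 247 kN

t_e = 0.707 × 4 = 2.828 mm.
R_nwl = 0.6 × 490 × 2.828 × 320 × 10⁻³ = 266.1 kN (longitudinal, 2 welds).
R_nwt = 0.6 × 490 × 2.828 × 215 × 10⁻³ = 178.8 kN (transverse, base value).
(i) R_nwl + R_nwt = 444.8 kN; (ii) 0.85 R_nwl + 1.5 R_nwt = 494.3 kN.
R_n = max = 494.3 kN [governs: (ii)]; R_n/Ω = 247.1 kN.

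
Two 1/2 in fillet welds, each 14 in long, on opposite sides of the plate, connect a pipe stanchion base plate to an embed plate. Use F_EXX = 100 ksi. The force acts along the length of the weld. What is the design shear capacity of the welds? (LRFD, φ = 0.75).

φR_n ≈ 445 kips

Effective throat t_e = 0.707 × 0.5 = 0.3535 in.
Total length L = 28 in; A_we = 0.3535 × 28 = 9.898 in².
F_nw = 0.6 F_EXX = 0.6 × 100 = 60 ksi.
φR_n = 0.75 × 60 × 9.898 = 445.4 kips.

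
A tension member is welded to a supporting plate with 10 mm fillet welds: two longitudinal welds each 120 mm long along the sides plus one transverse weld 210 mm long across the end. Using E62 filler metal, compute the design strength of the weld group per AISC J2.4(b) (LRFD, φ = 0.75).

φR_n ≈ 1020 kN

E62XX → F_EXX = 620 MPa.
t_e = 0.707 × 10 = 7.07 mm.
R_nwl = 0.6 × 620 × 7.07 × 240 × 10⁻³ = 631.2 kN (longitudinal, 2 welds).
R_nwt = 0.6 × 620 × 7.07 × 210 × 10⁻³ = 552.3 kN (transverse, base value).
(i) R_nwl + R_nwt = 1184 kN; (ii) 0.85 R_nwl + 1.5 R_nwt = 1365 kN.
R_n = max = 1365 kN [governs: (ii)]; φR_n = 1024 kN.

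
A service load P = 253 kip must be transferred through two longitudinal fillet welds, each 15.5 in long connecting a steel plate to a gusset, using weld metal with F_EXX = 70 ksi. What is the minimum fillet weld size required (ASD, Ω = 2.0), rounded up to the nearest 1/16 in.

Total weld length L = 31 in.
Required throat t_e = P × Ω / (0.6 F_EXX × L) = 253 × 2.0 / (0.6 × 70 × 31) = 0.3886 in.
Required leg w = t_e / 0.707 = 0.5497 in → use 9/16 in.

w = 9/16 in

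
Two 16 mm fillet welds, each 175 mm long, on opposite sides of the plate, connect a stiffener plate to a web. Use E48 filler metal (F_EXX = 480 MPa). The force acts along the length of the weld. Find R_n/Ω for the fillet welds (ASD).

R_n/Ω ≈ 570 kN

Effective throat t_e = 0.707 × 16 = 11.31 mm.
Total length L = 350 mm; A_we = 11.31 × 350 = 3959 mm².
F_nw = 0.6 F_EXX = 0.6 × 480 = 288 MPa.
R_n = 288 × 3959 × 10⁻³ = 1140 kN; R_n/Ω = 1140/2.0 = 570.1 kN.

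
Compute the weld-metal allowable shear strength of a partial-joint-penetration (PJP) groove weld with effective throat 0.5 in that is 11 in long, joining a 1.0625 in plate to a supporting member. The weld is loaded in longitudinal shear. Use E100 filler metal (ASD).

E100XX → F_EXX = 100 ksi.
Effective throat (given) t_e = 0.5 in.
A_we = 0.5 × 11 = 5.5 in².
F_nw = 0.6 F_EXX = 60 ksi.
R_n/Ω = (60 × 5.5) / 2.0 = 165 kips.

R_n/Ω ≈ 165 kips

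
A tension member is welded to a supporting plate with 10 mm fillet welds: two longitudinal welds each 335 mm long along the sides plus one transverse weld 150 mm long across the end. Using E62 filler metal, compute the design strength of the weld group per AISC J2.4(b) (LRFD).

E62XX → F_EXX = 620 MPa.
t_e = 0.707 × 10 = 7.07 mm.
R_nwl = 0.6 × 620 × 7.07 × 670 × 10⁻³ = 1762 kN (longitudinal, 2 welds).
R_nwt = 0.6 × 620 × 7.07 × 150 × 10⁻³ = 394.5 kN (transverse, base value).
(i) R_nwl + R_nwt = 2157 kN; (ii) 0.85 R_nwl + 1.5 R_nwt = 2090 kN.
R_n = max = 2157 kN [governs: (i)]; φR_n = 1617 kN.

φR_n ≈ 1620 kN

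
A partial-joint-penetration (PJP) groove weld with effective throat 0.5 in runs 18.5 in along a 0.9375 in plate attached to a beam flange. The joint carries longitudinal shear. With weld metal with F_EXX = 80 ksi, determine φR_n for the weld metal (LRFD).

Effective throat (given) t_e = 0.5 in.
A_we = 0.5 × 18.5 = 9.25 in².
F_nw = 0.6 F_EXX = 48 ksi.
φR_n = 0.75 × 48 × 9.25 = 333 kip.

φR_n ≈ 333 kip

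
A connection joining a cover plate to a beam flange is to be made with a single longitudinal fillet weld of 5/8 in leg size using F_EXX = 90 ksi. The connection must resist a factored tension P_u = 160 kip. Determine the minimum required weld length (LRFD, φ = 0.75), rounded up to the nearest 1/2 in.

L = 9 in

Throat t_e = 0.707 × 0.625 = 0.4419 in.
φr_n = 0.75 × 0.6 × 90 × 0.4419 = 17.9 kip/in.
L_req = P_u / φr_n = 160 / 17.9 = 8.941 in total.
Round up → use L = 9 in.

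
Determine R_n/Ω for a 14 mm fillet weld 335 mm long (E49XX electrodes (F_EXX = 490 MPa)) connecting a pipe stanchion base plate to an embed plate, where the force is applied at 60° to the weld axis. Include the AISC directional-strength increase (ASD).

t_e = 0.707 × 14 = 9.898 mm; A_we = 9.898 × 335 = 3316 mm².
Directional factor: 1.0 + 0.5 sin^1.5(60°) = 1.403.
F_nw = 0.6 × 490 × 1.403 = 412.5 MPa.
R_n/Ω = (412.5 × 3316) / 2.0 × 10⁻³ = 683.8 kN.

R_n/Ω ≈ 684 kN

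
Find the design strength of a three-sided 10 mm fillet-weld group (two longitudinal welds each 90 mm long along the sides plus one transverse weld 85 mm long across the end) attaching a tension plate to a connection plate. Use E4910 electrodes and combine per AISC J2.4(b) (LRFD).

E49XX → F_EXX = 490 MPa.
t_e = 0.707 × 10 = 7.07 mm.
R_nwl = 0.6 × 490 × 7.07 × 180 × 10⁻³ = 374.1 kN (longitudinal, 2 welds).
R_nwt = 0.6 × 490 × 7.07 × 85 × 10⁻³ = 176.7 kN (transverse, base value).
(i) R_nwl + R_nwt = 550.8 kN; (ii) 0.85 R_nwl + 1.5 R_nwt = 583 kN.
R_n = max = 583 kN [governs: (ii)]; φR_n = 437.3 kN.

φR_n ≈ 437 kN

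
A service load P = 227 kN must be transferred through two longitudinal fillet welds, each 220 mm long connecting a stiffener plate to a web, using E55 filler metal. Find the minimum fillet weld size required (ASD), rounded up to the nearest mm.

E55XX → F_EXX = 550 MPa.
Total weld length L = 440 mm.
Required throat t_e = P × Ω / (0.6 F_EXX × L) = 227 × 2.0 / (0.6 × 550 × 440 × 10⁻³) = 3.127 mm.
Required leg w = t_e / 0.707 = 4.423 mm → use 5 mm.

w = 5 mm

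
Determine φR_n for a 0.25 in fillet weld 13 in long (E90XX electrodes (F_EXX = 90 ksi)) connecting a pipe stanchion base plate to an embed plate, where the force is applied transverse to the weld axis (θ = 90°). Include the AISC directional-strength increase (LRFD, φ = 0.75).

t_e = 0.707 × 0.25 = 0.1767 in; A_we = 0.1767 × 13 = 2.298 in².
Directional factor: 1.0 + 0.5 sin^1.5(90°) = 1.5.
F_nw = 0.6 × 90 × 1.5 = 81 ksi.
φR_n = 0.75 × 81 × 2.298 = 139.6 kip.

φR_n ≈ 140 kip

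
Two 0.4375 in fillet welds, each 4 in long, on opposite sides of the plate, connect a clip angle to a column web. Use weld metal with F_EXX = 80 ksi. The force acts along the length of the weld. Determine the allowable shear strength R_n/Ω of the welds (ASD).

Effective throat t_e = 0.707 × 0.4375 = 0.3093 in.
Total length L = 8 in; A_we = 0.3093 × 8 = 2.474 in².
F_nw = 0.6 F_EXX = 0.6 × 80 = 48 ksi.
R_n = 48 × 2.474 = 118.8 kip; R_n/Ω = 118.8/2.0 = 59.39 kip.

R_n/Ω ≈ 59.4 kip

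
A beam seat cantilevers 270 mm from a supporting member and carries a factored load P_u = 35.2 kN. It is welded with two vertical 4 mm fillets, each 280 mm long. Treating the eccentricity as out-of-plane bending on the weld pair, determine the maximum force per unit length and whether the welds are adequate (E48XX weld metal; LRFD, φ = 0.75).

f_max ≈ 369 N/mm; adequate

E48XX → F_EXX = 480 MPa.
L_w = 2 × 280 = 560 mm; section modulus (unit throat) S = 2 × L²/6 = 26130 mm².
Direct shear f_v = P/L_w = 35.2×10³/560 = 62.86 N/mm.
Moment M = P × e = 35.2×10³ × 270 = 9504000 N·mm; bending f_b = M/S = 363.7 N/mm.
f_max = √(f_v² + f_b²) = √(62.86² + 363.7²) = 369.1 N/mm.
φr_n = 0.75 × 0.6 × 480 × (0.707 × 4) = 610.8 N/mm → adequate.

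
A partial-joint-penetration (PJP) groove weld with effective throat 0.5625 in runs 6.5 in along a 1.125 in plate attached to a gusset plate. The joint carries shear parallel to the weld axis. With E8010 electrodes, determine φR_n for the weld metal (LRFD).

E80XX → F_EXX = 80 ksi.
Effective throat (given) t_e = 0.5625 in.
A_we = 0.5625 × 6.5 = 3.656 in².
F_nw = 0.6 F_EXX = 48 ksi.
φR_n = 0.75 × 48 × 3.656 = 131.6 kip.

φR_n ≈ 132 kip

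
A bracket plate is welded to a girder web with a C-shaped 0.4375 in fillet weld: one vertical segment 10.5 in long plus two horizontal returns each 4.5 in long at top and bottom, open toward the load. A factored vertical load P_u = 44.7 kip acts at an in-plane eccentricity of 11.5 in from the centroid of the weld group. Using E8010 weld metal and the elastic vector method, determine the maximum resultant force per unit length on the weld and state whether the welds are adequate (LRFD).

E80XX → F_EXX = 80 ksi.
Total weld length L_w = 19.5 in. Treat welds as unit-width lines.
Centroid: x̄ = 2×4.5×2.25 / 19.5 = 1.038 in from the vertical weld.
Polar moment about centroid: J = I_x + I_y = [10.5³/12 + 2×4.5×5.25²] + [10.5×1.038² + 2(4.5³/12 + 4.5×1.212²)] = 384.3 in³.
Direct shear f_v = P/L_w = 44.7 / 19.5 = 2.292 kip/in (vertical).
Torsion M = P·e = 44.7 × 11.5 = 514.05 kip·in.
Critical point at (x, y) = (3.462, 5.25) from centroid. f_tx = M·y/J = 7.023 kip/in; f_ty = M·x/J = 4.631 kip/in.
Resultant f_max = √[f_tx² + (f_v + f_ty)²] = √[7.023² + (2.292 + 4.631)²] = 9.862 kip/in.
Capacity per unit length: φr_n = 0.75 × 0.6 × 80 × (0.707 × 0.4375) = 11.14 kip/in.
9.862 ≤ 11.14 → adequate.

f_max ≈ 9.86 kip/in; adequate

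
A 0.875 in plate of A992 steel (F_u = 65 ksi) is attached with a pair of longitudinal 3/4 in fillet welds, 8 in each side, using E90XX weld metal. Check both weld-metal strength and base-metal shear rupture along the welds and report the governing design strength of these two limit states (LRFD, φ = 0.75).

E90XX → F_EXX = 90 ksi.
t_e = 0.707 × 0.75 = 0.5302 in; L = 16 in.
Weld metal: φR_n = 0.75 × 0.6 × 90 × 0.5302 × 16 = 343.6 kip.
Base metal (shear rupture): φR_n = 0.75 × 0.6 × 65 × 0.875 × 16 = 409.5 kip.
Governing: weld metal.

φR_n ≈ 344 kip (weld metal governs)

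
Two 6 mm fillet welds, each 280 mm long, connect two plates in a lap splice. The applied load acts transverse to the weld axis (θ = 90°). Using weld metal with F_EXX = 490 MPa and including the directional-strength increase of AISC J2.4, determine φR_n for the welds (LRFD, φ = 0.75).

φR_n ≈ 786 kN

t_e = 0.707 × 6 = 4.242 mm; A_we = 4.242 × 560 = 2376 mm².
Directional factor: 1.0 + 0.5 sin^1.5(90°) = 1.5.
F_nw = 0.6 × 490 × 1.5 = 441 MPa.
φR_n = 0.75 × 441 × 2376 × 10⁻³ = 785.7 kN.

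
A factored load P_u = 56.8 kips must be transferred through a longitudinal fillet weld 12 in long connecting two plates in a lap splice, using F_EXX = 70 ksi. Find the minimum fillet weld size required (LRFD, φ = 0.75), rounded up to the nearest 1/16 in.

w = 1/4 in

Total weld length L = 12 in.
Required throat t_e = P_u / (φ × 0.6 F_EXX × L) = 56.8 / (0.75 × 0.6 × 70 × 12) = 0.1503 in.
Required leg w = t_e / 0.707 = 0.2125 in → use 1/4 in.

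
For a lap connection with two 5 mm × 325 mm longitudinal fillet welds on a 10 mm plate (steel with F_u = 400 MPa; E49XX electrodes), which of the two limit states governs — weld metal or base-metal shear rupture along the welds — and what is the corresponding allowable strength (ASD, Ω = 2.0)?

R_n/Ω ≈ 338 kN (weld metal governs)

E49XX → F_EXX = 490 MPa.
t_e = 0.707 × 5 = 3.535 mm; L = 650 mm.
Weld metal: R_n/Ω = (1/2.0) × 0.6 × 490 × 3.535 × 650 × 10⁻³ = 337.8 kN.
Base metal (shear rupture): R_n/Ω = (1/2.0) × 0.6 × 400 × 10 × 650 × 10⁻³ = 780 kN.
Governing: weld metal.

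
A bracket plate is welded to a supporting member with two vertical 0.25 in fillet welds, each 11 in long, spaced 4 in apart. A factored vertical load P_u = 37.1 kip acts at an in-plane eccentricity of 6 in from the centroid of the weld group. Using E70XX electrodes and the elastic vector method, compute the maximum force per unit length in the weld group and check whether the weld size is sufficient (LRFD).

f_max ≈ 5.04 kip/in; adequate

E70XX → F_EXX = 70 ksi.
Total weld length L_w = 22 in. Treat welds as unit-width lines.
Polar moment about centroid: J = 2[d³/12 + d(b/2)²] = 2[11³/12 + 11×2²] = 309.8 in³.
Direct shear f_v = P/L_w = 37.1 / 22 = 1.686 kip/in (vertical).
Torsion M = P·e = 37.1 × 6 = 222.6 kip·in.
Critical point at (x, y) = (2, 5.5) from centroid. f_tx = M·y/J = 3.951 kip/in; f_ty = M·x/J = 1.437 kip/in.
Resultant f_max = √[f_tx² + (f_v + f_ty)²] = √[3.951² + (1.686 + 1.437)²] = 5.037 kip/in.
Capacity per unit length: φr_n = 0.75 × 0.6 × 70 × (0.707 × 0.25) = 5.568 kip/in.
5.037 ≤ 5.568 → adequate.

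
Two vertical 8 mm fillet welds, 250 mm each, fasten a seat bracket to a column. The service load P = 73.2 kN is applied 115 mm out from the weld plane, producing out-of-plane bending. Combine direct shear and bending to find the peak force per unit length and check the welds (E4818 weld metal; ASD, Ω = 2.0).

f_max ≈ 430 N/mm; adequate

E48XX → F_EXX = 480 MPa.
L_w = 2 × 250 = 500 mm; section modulus (unit throat) S = 2 × L²/6 = 20830 mm².
Direct shear f_v = P/L_w = 73.2×10³/500 = 146.4 N/mm.
Moment M = P × e = 73.2×10³ × 115 = 8418000 N·mm; bending f_b = M/S = 404.1 N/mm.
f_max = √(f_v² + f_b²) = √(146.4² + 404.1²) = 429.8 N/mm.
r_n/Ω = (1/2.0) × 0.6 × 480 × (0.707 × 8) = 814.5 N/mm → adequate.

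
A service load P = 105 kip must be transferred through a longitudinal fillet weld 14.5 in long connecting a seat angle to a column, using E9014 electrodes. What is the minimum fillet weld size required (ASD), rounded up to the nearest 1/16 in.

w = 7/16 in

E90XX → F_EXX = 90 ksi.
Total weld length L = 14.5 in.
Required throat t_e = P × Ω / (0.6 F_EXX × L) = 105 × 2.0 / (0.6 × 90 × 14.5) = 0.2682 in.
Required leg w = t_e / 0.707 = 0.3793 in → use 7/16 in.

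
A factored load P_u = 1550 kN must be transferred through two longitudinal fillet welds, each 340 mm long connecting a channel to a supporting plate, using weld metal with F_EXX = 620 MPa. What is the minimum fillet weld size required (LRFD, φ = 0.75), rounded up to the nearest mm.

w = 12 mm

Total weld length L = 680 mm.
Required throat t_e = P_u / (φ × 0.6 F_EXX × L) = 1550 / (0.75 × 0.6 × 620 × 680 × 10⁻³) = 8.17 mm.
Required leg w = t_e / 0.707 = 11.56 mm → use 12 mm.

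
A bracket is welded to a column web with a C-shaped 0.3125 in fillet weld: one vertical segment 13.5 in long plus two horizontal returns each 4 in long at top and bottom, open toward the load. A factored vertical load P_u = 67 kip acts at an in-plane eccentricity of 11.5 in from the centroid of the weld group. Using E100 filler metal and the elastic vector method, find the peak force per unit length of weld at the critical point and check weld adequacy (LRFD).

E100XX → F_EXX = 100 ksi.
Total weld length L_w = 21.5 in. Treat welds as unit-width lines.
Centroid: x̄ = 2×4×2 / 21.5 = 0.7442 in from the vertical weld.
Polar moment about centroid: J = I_x + I_y = [13.5³/12 + 2×4×6.75²] + [13.5×0.7442² + 2(4³/12 + 4×1.256²)] = 600.3 in³.
Direct shear f_v = P/L_w = 67 / 21.5 = 3.116 kip/in (vertical).
Torsion M = P·e = 67 × 11.5 = 770.5 kip·in.
Critical point at (x, y) = (3.256, 6.75) from centroid. f_tx = M·y/J = 8.664 kip/in; f_ty = M·x/J = 4.179 kip/in.
Resultant f_max = √[f_tx² + (f_v + f_ty)²] = √[8.664² + (3.116 + 4.179)²] = 11.33 kip/in.
Capacity per unit length: φr_n = 0.75 × 0.6 × 100 × (0.707 × 0.3125) = 9.942 kip/in.
11.33 > 9.942 → NOT adequate.

f_max ≈ 11.3 kip/in; NOT adequate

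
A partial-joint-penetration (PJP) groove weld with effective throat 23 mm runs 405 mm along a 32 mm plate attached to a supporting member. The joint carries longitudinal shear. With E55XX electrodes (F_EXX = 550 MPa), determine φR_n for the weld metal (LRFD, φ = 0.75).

Effective throat (given) t_e = 23 mm.
A_we = 23 × 405 = 9315 mm².
F_nw = 0.6 F_EXX = 330 MPa.
φR_n = 0.75 × 330 × 9315 × 10⁻³ = 2305 kN.

φR_n ≈ 2310 kN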